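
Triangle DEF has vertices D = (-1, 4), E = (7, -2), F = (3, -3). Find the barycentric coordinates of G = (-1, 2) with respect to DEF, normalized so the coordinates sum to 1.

Signed area of the reference triangle: [DEF] = ½·((-1)·(-2−(-3)) + 7·(-3−4) + 3·(4−(-2))) = ½·(-1 − 49 + 18) = -16.
[GEF] = ½·((-1)·(-2−(-3)) + 7·(-3−2) + 3·(2−(-2))) = ½·(-1 − 35 + 12) = -12, so the D-coordinate is (-12)/(-16) = 3/4.
[DGF] = ½·((-1)·(2−(-3)) + (-1)·(-3−4) + 3·(4−2)) = ½·(-5 + 7 + 6) = 4, so the E-coordinate is -1/4.
[DEG] = ½·((-1)·(-2−2) + 7·(2−4) + (-1)·(4−(-2))) = ½·(4 − 14 − 6) = -8, so the F-coordinate is 1/2.
Check: 3/4 − 1/4 + 1/2 = 1.

(3/4, -1/4, 1/2)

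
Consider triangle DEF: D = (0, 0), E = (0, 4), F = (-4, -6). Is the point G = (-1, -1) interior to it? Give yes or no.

Barycentric coordinates of G: (5/8, 1/8, 1/4).
The three coordinates are positive, positive, positive; a point is interior exactly when all three are positive.

yes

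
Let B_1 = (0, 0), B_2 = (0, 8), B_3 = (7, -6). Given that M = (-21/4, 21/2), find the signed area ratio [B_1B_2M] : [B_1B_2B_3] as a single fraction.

-3/4

[B_1B_2B_3] = ½·(0·(8−(-6)) + 0·(-6−0) + 7·(0−8)) = ½·(0 + 0 − 56) = -28.
[B_1B_2M] = ½·(0·(8−(21/2)) + 0·(21/2−0) + (-21/4)·(0−8)) = ½·(0 + 0 + 42) = 21, so the ratio is 21/(-28) = -3/4.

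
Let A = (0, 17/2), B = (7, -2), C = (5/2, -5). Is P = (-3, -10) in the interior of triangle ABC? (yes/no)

Barycentric coordinates of P: (-8/91, -347/273, 92/39).
The three coordinates are negative, negative, positive; a point is interior exactly when all three are positive.

no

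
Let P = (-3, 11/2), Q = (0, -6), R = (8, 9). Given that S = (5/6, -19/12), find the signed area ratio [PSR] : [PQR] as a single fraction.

2/3

[PQR] = ½·((-3)·(-6−9) + 0·(9−(11/2)) + 8·(11/2−(-6))) = ½·(45 + 0 + 92) = 137/2.
[PSR] = ½·((-3)·(-19/12−9) + (5/6)·(9−(11/2)) + 8·(11/2−(-19/12))) = ½·(127/4 + 35/12 + 170/3) = 137/3, so the ratio is (137/3)/(137/2) = 2/3.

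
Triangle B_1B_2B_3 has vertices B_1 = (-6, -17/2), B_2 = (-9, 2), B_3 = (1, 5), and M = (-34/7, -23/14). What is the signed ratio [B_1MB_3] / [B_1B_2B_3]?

2/7

[B_1B_2B_3] = ½·((-6)·(2−5) + (-9)·(5−(-17/2)) + 1·(-17/2−2)) = ½·(18 − 243/2 − 21/2) = -57.
[B_1MB_3] = ½·((-6)·(-23/14−5) + (-34/7)·(5−(-17/2)) + 1·(-17/2−(-23/14))) = ½·(279/7 − 459/7 − 48/7) = -114/7, so the ratio is (-114/7)/(-57) = 2/7.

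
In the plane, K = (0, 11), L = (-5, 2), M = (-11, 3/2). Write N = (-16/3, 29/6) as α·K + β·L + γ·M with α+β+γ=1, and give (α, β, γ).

(1/3, 1/3, 1/3)

Signed area of the reference triangle: [KLM] = ½·(0·(2−(3/2)) + (-5)·(3/2−11) + (-11)·(11−2)) = ½·(0 + 95/2 − 99) = -103/4.
[NLM] = ½·((-16/3)·(2−(3/2)) + (-5)·(3/2−(29/6)) + (-11)·(29/6−2)) = ½·(-8/3 + 50/3 − 187/6) = -103/12, so the K-coordinate is (-103/12)/(-103/4) = 1/3.
[KNM] = ½·(0·(29/6−(3/2)) + (-16/3)·(3/2−11) + (-11)·(11−(29/6))) = ½·(0 + 152/3 − 407/6) = -103/12, so the L-coordinate is 1/3.
[KLN] = ½·(0·(2−(29/6)) + (-5)·(29/6−11) + (-16/3)·(11−2)) = ½·(0 + 185/6 − 48) = -103/12, so the M-coordinate is 1/3.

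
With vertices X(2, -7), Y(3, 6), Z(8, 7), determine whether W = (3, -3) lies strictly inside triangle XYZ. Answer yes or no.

yes

Barycentric coordinates of W: (45/64, 5/32, 9/64).
The three coordinates are positive, positive, positive; a point is interior exactly when all three are positive.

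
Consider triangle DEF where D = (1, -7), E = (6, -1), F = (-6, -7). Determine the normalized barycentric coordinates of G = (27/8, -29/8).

(3/8, 9/16, 1/16)

Signed area of the reference triangle: [DEF] = ½·(1·(-1−(-7)) + 6·(-7−(-7)) + (-6)·(-7−(-1))) = ½·(6 + 0 + 36) = 21.
[GEF] = ½·((27/8)·(-1−(-7)) + 6·(-7−(-29/8)) + (-6)·(-29/8−(-1))) = ½·(81/4 − 81/4 + 63/4) = 63/8, so the D-coordinate is (63/8)/21 = 3/8.
[DGF] = ½·(1·(-29/8−(-7)) + (27/8)·(-7−(-7)) + (-6)·(-7−(-29/8))) = ½·(27/8 + 0 + 81/4) = 189/16, so the E-coordinate is 9/16.
[DEG] = ½·(1·(-1−(-29/8)) + 6·(-29/8−(-7)) + (27/8)·(-7−(-1))) = ½·(21/8 + 81/4 − 81/4) = 21/16, so the F-coordinate is 1/16.
Check: 3/8 + 9/16 + 1/16 = 1.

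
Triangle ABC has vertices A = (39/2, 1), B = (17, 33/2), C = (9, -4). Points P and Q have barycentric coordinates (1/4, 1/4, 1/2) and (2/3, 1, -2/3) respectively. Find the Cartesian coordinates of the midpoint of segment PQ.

Barycentric coordinates of the midpoint are the average: (11/24, 5/8, -1/12).
Converting: (11/24)·A + (5/8)·B + (-1/12)·C = (301/16, 533/48).

(301/16, 533/48)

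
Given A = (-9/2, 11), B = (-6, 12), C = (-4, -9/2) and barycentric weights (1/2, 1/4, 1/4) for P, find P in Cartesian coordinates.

P = (1/2)·A + (1/4)·B + (1/4)·C.
x-coordinate: (1/2)·(-9/2) + (1/4)·(-6) + (1/4)·(-4) = -19/4.
y-coordinate: (1/2)·11 + (1/4)·12 + (1/4)·(-9/2) = 59/8.

(-19/4, 59/8)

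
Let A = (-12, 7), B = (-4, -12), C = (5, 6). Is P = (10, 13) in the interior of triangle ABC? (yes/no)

no

Barycentric coordinates of P: (-3/35, -124/315, 466/315).
The three coordinates are negative, negative, positive; a point is interior exactly when all three are positive.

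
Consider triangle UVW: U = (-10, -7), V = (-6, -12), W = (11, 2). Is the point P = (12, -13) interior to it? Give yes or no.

no

Barycentric coordinates of P: (-269/141, 108/47, 86/141).
The three coordinates are negative, positive, positive; a point is interior exactly when all three are positive.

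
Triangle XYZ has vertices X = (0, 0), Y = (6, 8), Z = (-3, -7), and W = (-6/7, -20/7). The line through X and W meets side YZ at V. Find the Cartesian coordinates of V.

(-6/5, -4)

Barycentric coordinates of W with respect to XYZ: (2/7, 1/7, 4/7).
On side YZ the X-coordinate is zero; dropping W's X-weight 2/7 and renormalizing the remaining 1/7 : 4/7 gives weights 1/5, 4/5 on Y, Z.
V = (1/5)·(6, 8) + (4/5)·(-3, -7) = (-6/5, -4).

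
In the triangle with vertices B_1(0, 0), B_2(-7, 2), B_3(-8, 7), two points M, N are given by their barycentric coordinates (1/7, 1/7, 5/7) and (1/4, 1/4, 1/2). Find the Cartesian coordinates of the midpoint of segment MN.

Barycentric coordinates of the midpoint are the average: (11/56, 11/56, 17/28).
Converting: (11/56)·B_1 + (11/56)·B_2 + (17/28)·B_3 = (-349/56, 65/14).

(-349/56, 65/14)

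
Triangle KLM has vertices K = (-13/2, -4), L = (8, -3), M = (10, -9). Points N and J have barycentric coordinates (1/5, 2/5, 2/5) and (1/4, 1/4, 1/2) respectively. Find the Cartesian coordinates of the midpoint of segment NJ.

(451/80, -237/40)

Barycentric coordinates of the midpoint are the average: (9/40, 13/40, 9/20).
Converting: (9/40)·K + (13/40)·L + (9/20)·M = (451/80, -237/40).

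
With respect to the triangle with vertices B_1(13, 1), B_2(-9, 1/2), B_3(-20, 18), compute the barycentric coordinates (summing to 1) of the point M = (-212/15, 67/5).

Signed area of the reference triangle: [B_1B_2B_3] = ½·(13·(1/2−18) + (-9)·(18−1) + (-20)·(1−(1/2))) = ½·(-455/2 − 153 − 10) = -781/4.
[MB_2B_3] = ½·((-212/15)·(1/2−18) + (-9)·(18−(67/5)) + (-20)·(67/5−(1/2))) = ½·(742/3 − 207/5 − 258) = -781/30, so the B_1-coordinate is (-781/30)/(-781/4) = 2/15.
[B_1MB_3] = ½·(13·(67/5−18) + (-212/15)·(18−1) + (-20)·(1−(67/5))) = ½·(-299/5 − 3604/15 + 248) = -781/30, so the B_2-coordinate is 2/15.
[B_1B_2M] = ½·(13·(1/2−(67/5)) + (-9)·(67/5−1) + (-212/15)·(1−(1/2))) = ½·(-1677/10 − 558/5 − 106/15) = -8591/60, so the B_3-coordinate is 11/15.
Check: 2/15 + 2/15 + 11/15 = 1.

(2/15, 2/15, 11/15)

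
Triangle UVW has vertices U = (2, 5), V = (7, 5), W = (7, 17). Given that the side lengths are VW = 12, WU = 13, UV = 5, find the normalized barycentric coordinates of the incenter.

(2/5, 13/30, 1/6)

The incenter has barycentric coordinates proportional to the opposite side lengths: (12 : 13 : 5).
Normalizing by 12+13+5 = 30 gives (2/5, 13/30, 1/6).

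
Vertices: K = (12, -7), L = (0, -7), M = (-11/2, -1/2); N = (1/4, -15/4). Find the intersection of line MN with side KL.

Barycentric coordinates of N with respect to KLM: (1/4, 1/4, 1/2).
On side KL the M-coordinate is zero; dropping N's M-weight 1/2 and renormalizing the remaining 1/4 : 1/4 gives weights 1/2, 1/2 on K, L.
J = (1/2)·(12, -7) + (1/2)·(0, -7) = (6, -7).

(6, -7)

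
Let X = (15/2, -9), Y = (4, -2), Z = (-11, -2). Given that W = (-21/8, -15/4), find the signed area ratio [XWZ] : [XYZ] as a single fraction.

[XYZ] = ½·((15/2)·(-2−(-2)) + 4·(-2−(-9)) + (-11)·(-9−(-2))) = ½·(0 + 28 + 77) = 105/2.
[XWZ] = ½·((15/2)·(-15/4−(-2)) + (-21/8)·(-2−(-9)) + (-11)·(-9−(-15/4))) = ½·(-105/8 − 147/8 + 231/4) = 105/8, so the ratio is (105/8)/(105/2) = 1/4.

1/4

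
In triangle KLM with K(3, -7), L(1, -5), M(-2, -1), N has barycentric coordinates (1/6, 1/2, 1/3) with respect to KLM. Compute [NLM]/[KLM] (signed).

The signed ratio [NLM]/[KLM] equals the barycentric coordinate of N at vertex K, which is 1/6.

1/6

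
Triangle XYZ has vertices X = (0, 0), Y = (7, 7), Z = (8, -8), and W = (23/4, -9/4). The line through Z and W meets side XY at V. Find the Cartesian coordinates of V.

Barycentric coordinates of W with respect to XYZ: (1/4, 1/4, 1/2).
On side XY the Z-coordinate is zero; dropping W's Z-weight 1/2 and renormalizing the remaining 1/4 : 1/4 gives weights 1/2, 1/2 on X, Y.
V = (1/2)·(0, 0) + (1/2)·(7, 7) = (7/2, 7/2).

(7/2, 7/2)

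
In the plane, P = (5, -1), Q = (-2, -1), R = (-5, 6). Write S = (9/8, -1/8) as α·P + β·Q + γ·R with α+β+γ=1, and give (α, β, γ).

(1/2, 3/8, 1/8)

Signed area of the reference triangle: [PQR] = ½·(5·(-1−6) + (-2)·(6−(-1)) + (-5)·(-1−(-1))) = ½·(-35 − 14 + 0) = -49/2.
[SQR] = ½·((9/8)·(-1−6) + (-2)·(6−(-1/8)) + (-5)·(-1/8−(-1))) = ½·(-63/8 − 49/4 − 35/8) = -49/4, so the P-coordinate is (-49/4)/(-49/2) = 1/2.
[PSR] = ½·(5·(-1/8−6) + (9/8)·(6−(-1)) + (-5)·(-1−(-1/8))) = ½·(-245/8 + 63/8 + 35/8) = -147/16, so the Q-coordinate is 3/8.
[PQS] = ½·(5·(-1−(-1/8)) + (-2)·(-1/8−(-1)) + (9/8)·(-1−(-1))) = ½·(-35/8 − 7/4 + 0) = -49/16, so the R-coordinate is 1/8.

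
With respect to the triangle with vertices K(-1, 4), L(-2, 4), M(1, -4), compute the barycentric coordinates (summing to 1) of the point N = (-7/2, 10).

Signed area of the reference triangle: [KLM] = ½·((-1)·(4−(-4)) + (-2)·(-4−4) + 1·(4−4)) = ½·(-8 + 16 + 0) = 4.
[NLM] = ½·((-7/2)·(4−(-4)) + (-2)·(-4−10) + 1·(10−4)) = ½·(-28 + 28 + 6) = 3, so the K-coordinate is 3/4 = 3/4.
[KNM] = ½·((-1)·(10−(-4)) + (-7/2)·(-4−4) + 1·(4−10)) = ½·(-14 + 28 − 6) = 4, so the L-coordinate is 1.
[KLN] = ½·((-1)·(4−10) + (-2)·(10−4) + (-7/2)·(4−4)) = ½·(6 − 12 + 0) = -3, so the M-coordinate is -3/4.

(3/4, 1, -3/4)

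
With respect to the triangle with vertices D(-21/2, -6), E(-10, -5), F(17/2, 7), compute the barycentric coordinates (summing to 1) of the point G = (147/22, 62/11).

(3/11, -2/11, 10/11)

Signed area of the reference triangle: [DEF] = ½·((-21/2)·(-5−7) + (-10)·(7−(-6)) + (17/2)·(-6−(-5))) = ½·(126 − 130 − 17/2) = -25/4.
[GEF] = ½·((147/22)·(-5−7) + (-10)·(7−(62/11)) + (17/2)·(62/11−(-5))) = ½·(-882/11 − 150/11 + 1989/22) = -75/44, so the D-coordinate is (-75/44)/(-25/4) = 3/11.
[DGF] = ½·((-21/2)·(62/11−7) + (147/22)·(7−(-6)) + (17/2)·(-6−(62/11))) = ½·(315/22 + 1911/22 − 1088/11) = 25/22, so the E-coordinate is -2/11.
[DEG] = ½·((-21/2)·(-5−(62/11)) + (-10)·(62/11−(-6)) + (147/22)·(-6−(-5))) = ½·(2457/22 − 1280/11 − 147/22) = -125/22, so the F-coordinate is 10/11.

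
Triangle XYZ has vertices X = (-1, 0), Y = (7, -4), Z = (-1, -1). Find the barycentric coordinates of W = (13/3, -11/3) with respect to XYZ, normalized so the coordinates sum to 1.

Signed area of the reference triangle: [XYZ] = ½·((-1)·(-4−(-1)) + 7·(-1−0) + (-1)·(0−(-4))) = ½·(3 − 7 − 4) = -4.
[WYZ] = ½·((13/3)·(-4−(-1)) + 7·(-1−(-11/3)) + (-1)·(-11/3−(-4))) = ½·(-13 + 56/3 − 1/3) = 8/3, so the X-coordinate is (8/3)/(-4) = -2/3.
[XWZ] = ½·((-1)·(-11/3−(-1)) + (13/3)·(-1−0) + (-1)·(0−(-11/3))) = ½·(8/3 − 13/3 − 11/3) = -8/3, so the Y-coordinate is 2/3.
[XYW] = ½·((-1)·(-4−(-11/3)) + 7·(-11/3−0) + (13/3)·(0−(-4))) = ½·(1/3 − 77/3 + 52/3) = -4, so the Z-coordinate is 1.

(-2/3, 2/3, 1)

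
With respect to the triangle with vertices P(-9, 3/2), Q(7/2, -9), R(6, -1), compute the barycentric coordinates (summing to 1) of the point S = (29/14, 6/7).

(2/7, -1/7, 6/7)

Signed area of the reference triangle: [PQR] = ½·((-9)·(-9−(-1)) + (7/2)·(-1−(3/2)) + 6·(3/2−(-9))) = ½·(72 − 35/4 + 63) = 505/8.
[SQR] = ½·((29/14)·(-9−(-1)) + (7/2)·(-1−(6/7)) + 6·(6/7−(-9))) = ½·(-116/7 − 13/2 + 414/7) = 505/28, so the P-coordinate is (505/28)/(505/8) = 2/7.
[PSR] = ½·((-9)·(6/7−(-1)) + (29/14)·(-1−(3/2)) + 6·(3/2−(6/7))) = ½·(-117/7 − 145/28 + 27/7) = -505/56, so the Q-coordinate is -1/7.
[PQS] = ½·((-9)·(-9−(6/7)) + (7/2)·(6/7−(3/2)) + (29/14)·(3/2−(-9))) = ½·(621/7 − 9/4 + 87/4) = 1515/28, so the R-coordinate is 6/7.
Check: 2/7 − 1/7 + 6/7 = 1.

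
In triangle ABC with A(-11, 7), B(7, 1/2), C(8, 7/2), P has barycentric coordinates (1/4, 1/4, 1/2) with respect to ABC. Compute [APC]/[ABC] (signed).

The signed ratio [APC]/[ABC] equals the barycentric coordinate of P at vertex B, which is 1/4.

1/4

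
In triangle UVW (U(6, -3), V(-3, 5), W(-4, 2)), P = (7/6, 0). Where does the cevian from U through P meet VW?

(-11/3, 3)

Barycentric coordinates of P with respect to UVW: (1/2, 1/6, 1/3).
On side VW the U-coordinate is zero; dropping P's U-weight 1/2 and renormalizing the remaining 1/6 : 1/3 gives weights 1/3, 2/3 on V, W.
Q = (1/3)·(-3, 5) + (2/3)·(-4, 2) = (-11/3, 3).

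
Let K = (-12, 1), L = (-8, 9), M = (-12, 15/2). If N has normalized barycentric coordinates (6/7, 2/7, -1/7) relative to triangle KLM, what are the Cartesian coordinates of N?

N = (6/7)·K + (2/7)·L + (-1/7)·M.
x-coordinate: (6/7)·(-12) + (2/7)·(-8) + (-1/7)·(-12) = -76/7.
y-coordinate: (6/7)·1 + (2/7)·9 + (-1/7)·(15/2) = 33/14.

(-76/7, 33/14)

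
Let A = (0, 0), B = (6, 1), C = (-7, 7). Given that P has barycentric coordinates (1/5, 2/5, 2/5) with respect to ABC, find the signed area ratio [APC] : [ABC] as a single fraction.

2/5

The signed ratio [APC]/[ABC] equals the barycentric coordinate of P at vertex B, which is 2/5.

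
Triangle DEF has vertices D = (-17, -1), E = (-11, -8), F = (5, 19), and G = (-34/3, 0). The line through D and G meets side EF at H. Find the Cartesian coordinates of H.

Barycentric coordinates of G with respect to DEF: (1/2, 1/3, 1/6).
On side EF the D-coordinate is zero; dropping G's D-weight 1/2 and renormalizing the remaining 1/3 : 1/6 gives weights 2/3, 1/3 on E, F.
H = (2/3)·(-11, -8) + (1/3)·(5, 19) = (-17/3, 1).

(-17/3, 1)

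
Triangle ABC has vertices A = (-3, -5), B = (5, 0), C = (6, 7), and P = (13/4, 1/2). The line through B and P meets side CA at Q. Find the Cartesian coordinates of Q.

Barycentric coordinates of P with respect to ABC: (1/4, 1/2, 1/4).
On side CA the B-coordinate is zero; dropping P's B-weight 1/2 and renormalizing the remaining 1/4 : 1/4 gives weights 1/2, 1/2 on C, A.
Q = (1/2)·(6, 7) + (1/2)·(-3, -5) = (3/2, 1).

(3/2, 1)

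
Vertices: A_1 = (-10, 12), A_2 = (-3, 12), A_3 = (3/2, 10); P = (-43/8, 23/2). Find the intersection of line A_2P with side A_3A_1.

(-37/6, 34/3)

Barycentric coordinates of P with respect to A_1A_2A_3: (1/2, 1/4, 1/4).
On side A_3A_1 the A_2-coordinate is zero; dropping P's A_2-weight 1/4 and renormalizing the remaining 1/4 : 1/2 gives weights 1/3, 2/3 on A_3, A_1.
Q = (1/3)·(3/2, 10) + (2/3)·(-10, 12) = (-37/6, 34/3).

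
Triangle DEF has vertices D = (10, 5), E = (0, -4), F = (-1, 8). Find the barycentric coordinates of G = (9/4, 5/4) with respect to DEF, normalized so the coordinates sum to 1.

Signed area of the reference triangle: [DEF] = ½·(10·(-4−8) + 0·(8−5) + (-1)·(5−(-4))) = ½·(-120 + 0 − 9) = -129/2.
[GEF] = ½·((9/4)·(-4−8) + 0·(8−(5/4)) + (-1)·(5/4−(-4))) = ½·(-27 + 0 − 21/4) = -129/8, so the D-coordinate is (-129/8)/(-129/2) = 1/4.
[DGF] = ½·(10·(5/4−8) + (9/4)·(8−5) + (-1)·(5−(5/4))) = ½·(-135/2 + 27/4 − 15/4) = -129/4, so the E-coordinate is 1/2.
[DEG] = ½·(10·(-4−(5/4)) + 0·(5/4−5) + (9/4)·(5−(-4))) = ½·(-105/2 + 0 + 81/4) = -129/8, so the F-coordinate is 1/4.

(1/4, 1/2, 1/4)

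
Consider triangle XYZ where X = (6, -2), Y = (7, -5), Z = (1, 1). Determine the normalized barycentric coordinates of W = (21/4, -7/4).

Signed area of the reference triangle: [XYZ] = ½·(6·(-5−1) + 7·(1−(-2)) + 1·(-2−(-5))) = ½·(-36 + 21 + 3) = -6.
[WYZ] = ½·((21/4)·(-5−1) + 7·(1−(-7/4)) + 1·(-7/4−(-5))) = ½·(-63/2 + 77/4 + 13/4) = -9/2, so the X-coordinate is (-9/2)/(-6) = 3/4.
[XWZ] = ½·(6·(-7/4−1) + (21/4)·(1−(-2)) + 1·(-2−(-7/4))) = ½·(-33/2 + 63/4 − 1/4) = -1/2, so the Y-coordinate is 1/12.
[XYW] = ½·(6·(-5−(-7/4)) + 7·(-7/4−(-2)) + (21/4)·(-2−(-5))) = ½·(-39/2 + 7/4 + 63/4) = -1, so the Z-coordinate is 1/6.
Check: 3/4 + 1/12 + 1/6 = 1.

(3/4, 1/12, 1/6)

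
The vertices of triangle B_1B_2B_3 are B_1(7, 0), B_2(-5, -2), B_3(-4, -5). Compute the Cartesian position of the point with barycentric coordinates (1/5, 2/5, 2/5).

M = (1/5)·B_1 + (2/5)·B_2 + (2/5)·B_3.
x-coordinate: (1/5)·7 + (2/5)·(-5) + (2/5)·(-4) = -11/5.
y-coordinate: (1/5)·0 + (2/5)·(-2) + (2/5)·(-5) = -14/5.

(-11/5, -14/5)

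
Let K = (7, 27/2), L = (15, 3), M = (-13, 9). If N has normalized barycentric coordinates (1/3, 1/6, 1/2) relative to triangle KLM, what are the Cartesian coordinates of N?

N = (1/3)·K + (1/6)·L + (1/2)·M.
x-coordinate: (1/3)·7 + (1/6)·15 + (1/2)·(-13) = -5/3.
y-coordinate: (1/3)·(27/2) + (1/6)·3 + (1/2)·9 = 19/2.

(-5/3, 19/2)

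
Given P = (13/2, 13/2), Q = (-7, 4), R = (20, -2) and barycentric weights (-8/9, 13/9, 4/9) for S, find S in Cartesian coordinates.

(-7, -8/9)

S = (-8/9)·P + (13/9)·Q + (4/9)·R.
x-coordinate: (-8/9)·(13/2) + (13/9)·(-7) + (4/9)·20 = -7.
y-coordinate: (-8/9)·(13/2) + (13/9)·4 + (4/9)·(-2) = -8/9.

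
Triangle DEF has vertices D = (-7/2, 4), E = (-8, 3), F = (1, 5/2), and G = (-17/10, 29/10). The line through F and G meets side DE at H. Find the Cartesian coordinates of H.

Barycentric coordinates of G with respect to DEF: (1/5, 1/5, 3/5).
On side DE the F-coordinate is zero; dropping G's F-weight 3/5 and renormalizing the remaining 1/5 : 1/5 gives weights 1/2, 1/2 on D, E.
H = (1/2)·(-7/2, 4) + (1/2)·(-8, 3) = (-23/4, 7/2).

(-23/4, 7/2)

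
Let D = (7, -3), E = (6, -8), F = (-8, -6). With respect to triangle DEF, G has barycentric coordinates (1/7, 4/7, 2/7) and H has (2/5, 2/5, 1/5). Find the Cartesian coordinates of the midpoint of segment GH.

Barycentric coordinates of the midpoint are the average: (19/70, 17/35, 17/70).
Converting: (19/70)·D + (17/35)·E + (17/70)·F = (201/70, -431/70).

(201/70, -431/70)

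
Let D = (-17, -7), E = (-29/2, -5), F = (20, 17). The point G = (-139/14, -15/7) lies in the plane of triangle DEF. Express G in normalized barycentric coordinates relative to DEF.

Signed area of the reference triangle: [DEF] = ½·((-17)·(-5−17) + (-29/2)·(17−(-7)) + 20·(-7−(-5))) = ½·(374 − 348 − 40) = -7.
[GEF] = ½·((-139/14)·(-5−17) + (-29/2)·(17−(-15/7)) + 20·(-15/7−(-5))) = ½·(1529/7 − 1943/7 + 400/7) = -1, so the D-coordinate is (-1)/(-7) = 1/7.
[DGF] = ½·((-17)·(-15/7−17) + (-139/14)·(17−(-7)) + 20·(-7−(-15/7))) = ½·(2278/7 − 1668/7 − 680/7) = -5, so the E-coordinate is 5/7.
[DEG] = ½·((-17)·(-5−(-15/7)) + (-29/2)·(-15/7−(-7)) + (-139/14)·(-7−(-5))) = ½·(340/7 − 493/7 + 139/7) = -1, so the F-coordinate is 1/7.
Check: 1/7 + 5/7 + 1/7 = 1.

(1/7, 5/7, 1/7)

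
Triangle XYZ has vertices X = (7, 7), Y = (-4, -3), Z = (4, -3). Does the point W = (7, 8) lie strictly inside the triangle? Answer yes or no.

Barycentric coordinates of W: (11/10, 3/80, -11/80).
The three coordinates are positive, positive, negative; a point is interior exactly when all three are positive.

no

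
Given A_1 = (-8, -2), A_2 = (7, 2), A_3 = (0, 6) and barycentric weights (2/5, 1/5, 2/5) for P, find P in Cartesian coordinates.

P = (2/5)·A_1 + (1/5)·A_2 + (2/5)·A_3.
x-coordinate: (2/5)·(-8) + (1/5)·7 + (2/5)·0 = -9/5.
y-coordinate: (2/5)·(-2) + (1/5)·2 + (2/5)·6 = 2.

(-9/5, 2)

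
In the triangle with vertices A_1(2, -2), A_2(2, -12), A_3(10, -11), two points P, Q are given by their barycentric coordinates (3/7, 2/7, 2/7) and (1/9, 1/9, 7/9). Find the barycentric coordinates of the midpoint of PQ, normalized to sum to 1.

(17/63, 25/126, 67/126)

Since both coordinate triples sum to 1, the midpoint's barycentrics are the componentwise average.
(3/7+1/9)/2 = 17/63; similarly 25/126 and 67/126.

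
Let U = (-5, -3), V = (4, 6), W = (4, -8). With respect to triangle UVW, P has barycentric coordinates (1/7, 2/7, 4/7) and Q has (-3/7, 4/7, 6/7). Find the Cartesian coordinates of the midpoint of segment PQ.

(37/7, -19/7)

Barycentric coordinates of the midpoint are the average: (-1/7, 3/7, 5/7).
Converting: (-1/7)·U + (3/7)·V + (5/7)·W = (37/7, -19/7).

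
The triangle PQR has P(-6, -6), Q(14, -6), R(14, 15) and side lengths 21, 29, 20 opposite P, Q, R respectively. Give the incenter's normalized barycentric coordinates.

The incenter has barycentric coordinates proportional to the opposite side lengths: (21 : 29 : 20).
Normalizing by 21+29+20 = 70 gives (3/10, 29/70, 2/7).

(3/10, 29/70, 2/7)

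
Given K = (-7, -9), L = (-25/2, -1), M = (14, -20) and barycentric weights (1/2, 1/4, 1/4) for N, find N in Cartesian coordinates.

(-25/8, -39/4)

N = (1/2)·K + (1/4)·L + (1/4)·M.
x-coordinate: (1/2)·(-7) + (1/4)·(-25/2) + (1/4)·14 = -25/8.
y-coordinate: (1/2)·(-9) + (1/4)·(-1) + (1/4)·(-20) = -39/4.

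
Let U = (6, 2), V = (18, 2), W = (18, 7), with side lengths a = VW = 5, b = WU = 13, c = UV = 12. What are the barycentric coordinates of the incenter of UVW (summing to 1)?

The incenter has barycentric coordinates proportional to the opposite side lengths: (5 : 13 : 12).
Normalizing by 5+13+12 = 30 gives (1/6, 13/30, 2/5).

(1/6, 13/30, 2/5)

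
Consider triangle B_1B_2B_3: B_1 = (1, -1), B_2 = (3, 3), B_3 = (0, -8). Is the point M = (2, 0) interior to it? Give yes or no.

Barycentric coordinates of M: (1/5, 3/5, 1/5).
The three coordinates are positive, positive, positive; a point is interior exactly when all three are positive.

yes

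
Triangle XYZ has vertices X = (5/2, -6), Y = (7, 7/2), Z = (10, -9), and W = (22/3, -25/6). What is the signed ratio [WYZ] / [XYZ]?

[XYZ] = ½·((5/2)·(7/2−(-9)) + 7·(-9−(-6)) + 10·(-6−(7/2))) = ½·(125/4 − 21 − 95) = -339/8.
[WYZ] = ½·((22/3)·(7/2−(-9)) + 7·(-9−(-25/6)) + 10·(-25/6−(7/2))) = ½·(275/3 − 203/6 − 230/3) = -113/12, so the ratio is (-113/12)/(-339/8) = 2/9.

2/9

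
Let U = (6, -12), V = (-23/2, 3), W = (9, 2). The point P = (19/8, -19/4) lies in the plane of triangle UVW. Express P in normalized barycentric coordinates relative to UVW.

(1/2, 1/4, 1/4)

Signed area of the reference triangle: [UVW] = ½·(6·(3−2) + (-23/2)·(2−(-12)) + 9·(-12−3)) = ½·(6 − 161 − 135) = -145.
[PVW] = ½·((19/8)·(3−2) + (-23/2)·(2−(-19/4)) + 9·(-19/4−3)) = ½·(19/8 − 621/8 − 279/4) = -145/2, so the U-coordinate is (-145/2)/(-145) = 1/2.
[UPW] = ½·(6·(-19/4−2) + (19/8)·(2−(-12)) + 9·(-12−(-19/4))) = ½·(-81/2 + 133/4 − 261/4) = -145/4, so the V-coordinate is 1/4.
[UVP] = ½·(6·(3−(-19/4)) + (-23/2)·(-19/4−(-12)) + (19/8)·(-12−3)) = ½·(93/2 − 667/8 − 285/8) = -145/4, so the W-coordinate is 1/4.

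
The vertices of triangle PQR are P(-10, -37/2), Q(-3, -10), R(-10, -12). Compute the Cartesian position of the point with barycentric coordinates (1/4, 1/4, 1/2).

S = (1/4)·P + (1/4)·Q + (1/2)·R.
x-coordinate: (1/4)·(-10) + (1/4)·(-3) + (1/2)·(-10) = -33/4.
y-coordinate: (1/4)·(-37/2) + (1/4)·(-10) + (1/2)·(-12) = -105/8.

(-33/4, -105/8)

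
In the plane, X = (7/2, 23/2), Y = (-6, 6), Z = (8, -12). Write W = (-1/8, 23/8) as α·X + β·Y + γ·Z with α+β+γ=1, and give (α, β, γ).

(1/4, 1/2, 1/4)

Signed area of the reference triangle: [XYZ] = ½·((7/2)·(6−(-12)) + (-6)·(-12−(23/2)) + 8·(23/2−6)) = ½·(63 + 141 + 44) = 124.
[WYZ] = ½·((-1/8)·(6−(-12)) + (-6)·(-12−(23/8)) + 8·(23/8−6)) = ½·(-9/4 + 357/4 − 25) = 31, so the X-coordinate is 31/124 = 1/4.
[XWZ] = ½·((7/2)·(23/8−(-12)) + (-1/8)·(-12−(23/2)) + 8·(23/2−(23/8))) = ½·(833/16 + 47/16 + 69) = 62, so the Y-coordinate is 1/2.
[XYW] = ½·((7/2)·(6−(23/8)) + (-6)·(23/8−(23/2)) + (-1/8)·(23/2−6)) = ½·(175/16 + 207/4 − 11/16) = 31, so the Z-coordinate is 1/4.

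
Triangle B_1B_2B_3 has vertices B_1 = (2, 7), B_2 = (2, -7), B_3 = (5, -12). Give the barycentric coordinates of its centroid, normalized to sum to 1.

The centroid is the average of the vertices, so each weight is 1/3.

(1/3, 1/3, 1/3)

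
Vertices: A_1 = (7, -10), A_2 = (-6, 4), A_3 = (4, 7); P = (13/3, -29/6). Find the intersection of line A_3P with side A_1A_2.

Barycentric coordinates of P with respect to A_1A_2A_3: (2/3, 1/6, 1/6).
On side A_1A_2 the A_3-coordinate is zero; dropping P's A_3-weight 1/6 and renormalizing the remaining 2/3 : 1/6 gives weights 4/5, 1/5 on A_1, A_2.
Q = (4/5)·(7, -10) + (1/5)·(-6, 4) = (22/5, -36/5).

(22/5, -36/5)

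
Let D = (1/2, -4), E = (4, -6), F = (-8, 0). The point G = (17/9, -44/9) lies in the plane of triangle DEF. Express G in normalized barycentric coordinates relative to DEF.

(2/9, 2/3, 1/9)

Signed area of the reference triangle: [DEF] = ½·((1/2)·(-6−0) + 4·(0−(-4)) + (-8)·(-4−(-6))) = ½·(-3 + 16 − 16) = -3/2.
[GEF] = ½·((17/9)·(-6−0) + 4·(0−(-44/9)) + (-8)·(-44/9−(-6))) = ½·(-34/3 + 176/9 − 80/9) = -1/3, so the D-coordinate is (-1/3)/(-3/2) = 2/9.
[DGF] = ½·((1/2)·(-44/9−0) + (17/9)·(0−(-4)) + (-8)·(-4−(-44/9))) = ½·(-22/9 + 68/9 − 64/9) = -1, so the E-coordinate is 2/3.
[DEG] = ½·((1/2)·(-6−(-44/9)) + 4·(-44/9−(-4)) + (17/9)·(-4−(-6))) = ½·(-5/9 − 32/9 + 34/9) = -1/6, so the F-coordinate is 1/9.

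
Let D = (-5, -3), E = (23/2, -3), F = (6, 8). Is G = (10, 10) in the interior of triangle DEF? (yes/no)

Barycentric coordinates of G: (-10/33, 4/33, 13/11).
The three coordinates are negative, positive, positive; a point is interior exactly when all three are positive.

no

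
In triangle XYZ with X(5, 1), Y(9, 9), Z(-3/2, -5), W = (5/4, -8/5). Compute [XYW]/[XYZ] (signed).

[XYZ] = ½·(5·(9−(-5)) + 9·(-5−1) + (-3/2)·(1−9)) = ½·(70 − 54 + 12) = 14.
[XYW] = ½·(5·(9−(-8/5)) + 9·(-8/5−1) + (5/4)·(1−9)) = ½·(53 − 117/5 − 10) = 49/5, so the ratio is (49/5)/14 = 7/10.

7/10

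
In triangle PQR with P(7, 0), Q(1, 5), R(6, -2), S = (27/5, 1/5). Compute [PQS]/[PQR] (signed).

2/5

[PQR] = ½·(7·(5−(-2)) + 1·(-2−0) + 6·(0−5)) = ½·(49 − 2 − 30) = 17/2.
[PQS] = ½·(7·(5−(1/5)) + 1·(1/5−0) + (27/5)·(0−5)) = ½·(168/5 + 1/5 − 27) = 17/5, so the ratio is (17/5)/(17/2) = 2/5.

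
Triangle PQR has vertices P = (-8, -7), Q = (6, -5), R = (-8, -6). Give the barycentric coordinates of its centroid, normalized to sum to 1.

(1/3, 1/3, 1/3)

The centroid is the average of the vertices, so each weight is 1/3.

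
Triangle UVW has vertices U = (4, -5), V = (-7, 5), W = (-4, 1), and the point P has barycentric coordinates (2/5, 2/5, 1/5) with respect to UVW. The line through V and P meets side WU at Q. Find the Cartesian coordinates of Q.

Line VP meets WU where the V-coordinate vanishes; zeroing P's V-weight and renormalizing leaves W, U-weights 1/5 : 2/5 → (1/3, 2/3).
So Q = (1/3)·W + (2/3)·U = (4/3, -3).

(4/3, -3)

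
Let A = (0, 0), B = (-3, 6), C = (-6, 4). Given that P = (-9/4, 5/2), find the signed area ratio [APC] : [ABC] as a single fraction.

1/4

[ABC] = ½·(0·(6−4) + (-3)·(4−0) + (-6)·(0−6)) = ½·(0 − 12 + 36) = 12.
[APC] = ½·(0·(5/2−4) + (-9/4)·(4−0) + (-6)·(0−(5/2))) = ½·(0 − 9 + 15) = 3, so the ratio is 3/12 = 1/4.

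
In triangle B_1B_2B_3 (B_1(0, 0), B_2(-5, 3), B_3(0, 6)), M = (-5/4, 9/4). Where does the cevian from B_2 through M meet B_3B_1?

(0, 2)

Barycentric coordinates of M with respect to B_1B_2B_3: (1/2, 1/4, 1/4).
On side B_3B_1 the B_2-coordinate is zero; dropping M's B_2-weight 1/4 and renormalizing the remaining 1/4 : 1/2 gives weights 1/3, 2/3 on B_3, B_1.
N = (1/3)·(0, 6) + (2/3)·(0, 0) = (0, 2).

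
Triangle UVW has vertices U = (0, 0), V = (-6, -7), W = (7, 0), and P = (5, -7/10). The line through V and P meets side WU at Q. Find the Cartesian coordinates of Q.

Barycentric coordinates of P with respect to UVW: (1/10, 1/10, 4/5).
On side WU the V-coordinate is zero; dropping P's V-weight 1/10 and renormalizing the remaining 4/5 : 1/10 gives weights 8/9, 1/9 on W, U.
Q = (8/9)·(7, 0) + (1/9)·(0, 0) = (56/9, 0).

(56/9, 0)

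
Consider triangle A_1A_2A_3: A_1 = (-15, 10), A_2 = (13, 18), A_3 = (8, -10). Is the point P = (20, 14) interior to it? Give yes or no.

no

Barycentric coordinates of P: (-9/31, 33/31, 7/31).
The three coordinates are negative, positive, positive; a point is interior exactly when all three are positive.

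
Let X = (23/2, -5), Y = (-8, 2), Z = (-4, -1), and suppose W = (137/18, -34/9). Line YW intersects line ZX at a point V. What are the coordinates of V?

Barycentric coordinates of W with respect to XYZ: (7/9, 1/9, 1/9).
On side ZX the Y-coordinate is zero; dropping W's Y-weight 1/9 and renormalizing the remaining 1/9 : 7/9 gives weights 1/8, 7/8 on Z, X.
V = (1/8)·(-4, -1) + (7/8)·(23/2, -5) = (153/16, -9/2).

(153/16, -9/2)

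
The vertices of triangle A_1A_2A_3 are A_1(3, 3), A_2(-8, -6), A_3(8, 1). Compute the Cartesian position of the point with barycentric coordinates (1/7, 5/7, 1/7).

P = (1/7)·A_1 + (5/7)·A_2 + (1/7)·A_3.
x-coordinate: (1/7)·3 + (5/7)·(-8) + (1/7)·8 = -29/7.
y-coordinate: (1/7)·3 + (5/7)·(-6) + (1/7)·1 = -26/7.

(-29/7, -26/7)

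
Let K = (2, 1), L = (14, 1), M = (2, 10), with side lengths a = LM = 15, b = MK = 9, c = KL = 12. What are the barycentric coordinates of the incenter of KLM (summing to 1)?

The incenter has barycentric coordinates proportional to the opposite side lengths: (15 : 9 : 12).
Normalizing by 15+9+12 = 36 gives (5/12, 1/4, 1/3).

(5/12, 1/4, 1/3)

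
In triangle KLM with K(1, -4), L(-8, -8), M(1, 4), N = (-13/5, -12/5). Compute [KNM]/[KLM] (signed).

[KLM] = ½·(1·(-8−4) + (-8)·(4−(-4)) + 1·(-4−(-8))) = ½·(-12 − 64 + 4) = -36.
[KNM] = ½·(1·(-12/5−4) + (-13/5)·(4−(-4)) + 1·(-4−(-12/5))) = ½·(-32/5 − 104/5 − 8/5) = -72/5, so the ratio is (-72/5)/(-36) = 2/5.

2/5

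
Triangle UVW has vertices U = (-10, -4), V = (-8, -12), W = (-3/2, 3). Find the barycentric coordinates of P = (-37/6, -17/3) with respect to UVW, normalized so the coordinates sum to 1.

(1/6, 1/2, 1/3)

Signed area of the reference triangle: [UVW] = ½·((-10)·(-12−3) + (-8)·(3−(-4)) + (-3/2)·(-4−(-12))) = ½·(150 − 56 − 12) = 41.
[PVW] = ½·((-37/6)·(-12−3) + (-8)·(3−(-17/3)) + (-3/2)·(-17/3−(-12))) = ½·(185/2 − 208/3 − 19/2) = 41/6, so the U-coordinate is (41/6)/41 = 1/6.
[UPW] = ½·((-10)·(-17/3−3) + (-37/6)·(3−(-4)) + (-3/2)·(-4−(-17/3))) = ½·(260/3 − 259/6 − 5/2) = 41/2, so the V-coordinate is 1/2.
[UVP] = ½·((-10)·(-12−(-17/3)) + (-8)·(-17/3−(-4)) + (-37/6)·(-4−(-12))) = ½·(190/3 + 40/3 − 148/3) = 41/3, so the W-coordinate is 1/3.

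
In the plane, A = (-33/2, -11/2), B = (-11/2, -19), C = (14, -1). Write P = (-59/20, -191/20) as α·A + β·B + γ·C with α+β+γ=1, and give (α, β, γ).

Signed area of the reference triangle: [ABC] = ½·((-33/2)·(-19−(-1)) + (-11/2)·(-1−(-11/2)) + 14·(-11/2−(-19))) = ½·(297 − 99/4 + 189) = 1845/8.
[PBC] = ½·((-59/20)·(-19−(-1)) + (-11/2)·(-1−(-191/20)) + 14·(-191/20−(-19))) = ½·(531/10 − 1881/40 + 1323/10) = 1107/16, so the A-coordinate is (1107/16)/(1845/8) = 3/10.
[APC] = ½·((-33/2)·(-191/20−(-1)) + (-59/20)·(-1−(-11/2)) + 14·(-11/2−(-191/20))) = ½·(5643/40 − 531/40 + 567/10) = 369/4, so the B-coordinate is 2/5.
[ABP] = ½·((-33/2)·(-19−(-191/20)) + (-11/2)·(-191/20−(-11/2)) + (-59/20)·(-11/2−(-19))) = ½·(6237/40 + 891/40 − 1593/40) = 1107/16, so the C-coordinate is 3/10.
Check: 3/10 + 2/5 + 3/10 = 1.

(3/10, 2/5, 3/10)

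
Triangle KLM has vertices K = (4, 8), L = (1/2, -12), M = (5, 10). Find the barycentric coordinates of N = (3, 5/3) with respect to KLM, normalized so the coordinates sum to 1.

(1/2, 1/3, 1/6)

Signed area of the reference triangle: [KLM] = ½·(4·(-12−10) + (1/2)·(10−8) + 5·(8−(-12))) = ½·(-88 + 1 + 100) = 13/2.
[NLM] = ½·(3·(-12−10) + (1/2)·(10−(5/3)) + 5·(5/3−(-12))) = ½·(-66 + 25/6 + 205/3) = 13/4, so the K-coordinate is (13/4)/(13/2) = 1/2.
[KNM] = ½·(4·(5/3−10) + 3·(10−8) + 5·(8−(5/3))) = ½·(-100/3 + 6 + 95/3) = 13/6, so the L-coordinate is 1/3.
[KLN] = ½·(4·(-12−(5/3)) + (1/2)·(5/3−8) + 3·(8−(-12))) = ½·(-164/3 − 19/6 + 60) = 13/12, so the M-coordinate is 1/6.
Check: 1/2 + 1/3 + 1/6 = 1.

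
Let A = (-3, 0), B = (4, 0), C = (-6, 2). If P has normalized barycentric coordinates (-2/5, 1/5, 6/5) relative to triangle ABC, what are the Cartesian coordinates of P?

(-26/5, 12/5)

P = (-2/5)·A + (1/5)·B + (6/5)·C.
x-coordinate: (-2/5)·(-3) + (1/5)·4 + (6/5)·(-6) = -26/5.
y-coordinate: (-2/5)·0 + (1/5)·0 + (6/5)·2 = 12/5.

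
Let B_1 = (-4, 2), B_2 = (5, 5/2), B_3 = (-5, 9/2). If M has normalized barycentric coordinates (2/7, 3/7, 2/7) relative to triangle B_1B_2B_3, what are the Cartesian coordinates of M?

M = (2/7)·B_1 + (3/7)·B_2 + (2/7)·B_3.
x-coordinate: (2/7)·(-4) + (3/7)·5 + (2/7)·(-5) = -3/7.
y-coordinate: (2/7)·2 + (3/7)·(5/2) + (2/7)·(9/2) = 41/14.

(-3/7, 41/14)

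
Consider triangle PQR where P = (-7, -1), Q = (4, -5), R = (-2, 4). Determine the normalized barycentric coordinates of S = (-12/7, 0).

(2/7, 2/7, 3/7)

Signed area of the reference triangle: [PQR] = ½·((-7)·(-5−4) + 4·(4−(-1)) + (-2)·(-1−(-5))) = ½·(63 + 20 − 8) = 75/2.
[SQR] = ½·((-12/7)·(-5−4) + 4·(4−0) + (-2)·(0−(-5))) = ½·(108/7 + 16 − 10) = 75/7, so the P-coordinate is (75/7)/(75/2) = 2/7.
[PSR] = ½·((-7)·(0−4) + (-12/7)·(4−(-1)) + (-2)·(-1−0)) = ½·(28 − 60/7 + 2) = 75/7, so the Q-coordinate is 2/7.
[PQS] = ½·((-7)·(-5−0) + 4·(0−(-1)) + (-12/7)·(-1−(-5))) = ½·(35 + 4 − 48/7) = 225/14, so the R-coordinate is 3/7.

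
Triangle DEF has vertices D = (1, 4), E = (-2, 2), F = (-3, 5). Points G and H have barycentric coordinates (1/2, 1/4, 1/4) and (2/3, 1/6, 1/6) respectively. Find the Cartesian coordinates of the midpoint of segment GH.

Barycentric coordinates of the midpoint are the average: (7/12, 5/24, 5/24).
Converting: (7/12)·D + (5/24)·E + (5/24)·F = (-11/24, 91/24).

(-11/24, 91/24)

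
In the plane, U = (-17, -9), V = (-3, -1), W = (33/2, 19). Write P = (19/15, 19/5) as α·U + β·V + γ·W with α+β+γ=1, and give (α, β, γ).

(1/15, 2/3, 4/15)

Signed area of the reference triangle: [UVW] = ½·((-17)·(-1−19) + (-3)·(19−(-9)) + (33/2)·(-9−(-1))) = ½·(340 − 84 − 132) = 62.
[PVW] = ½·((19/15)·(-1−19) + (-3)·(19−(19/5)) + (33/2)·(19/5−(-1))) = ½·(-76/3 − 228/5 + 396/5) = 62/15, so the U-coordinate is (62/15)/62 = 1/15.
[UPW] = ½·((-17)·(19/5−19) + (19/15)·(19−(-9)) + (33/2)·(-9−(19/5))) = ½·(1292/5 + 532/15 − 1056/5) = 124/3, so the V-coordinate is 2/3.
[UVP] = ½·((-17)·(-1−(19/5)) + (-3)·(19/5−(-9)) + (19/15)·(-9−(-1))) = ½·(408/5 − 192/5 − 152/15) = 248/15, so the W-coordinate is 4/15.
Check: 1/15 + 2/3 + 4/15 = 1.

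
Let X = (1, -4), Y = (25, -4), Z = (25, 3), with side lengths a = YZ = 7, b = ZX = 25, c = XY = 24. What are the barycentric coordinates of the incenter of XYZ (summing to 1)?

The incenter has barycentric coordinates proportional to the opposite side lengths: (7 : 25 : 24).
Normalizing by 7+25+24 = 56 gives (1/8, 25/56, 3/7).

(1/8, 25/56, 3/7)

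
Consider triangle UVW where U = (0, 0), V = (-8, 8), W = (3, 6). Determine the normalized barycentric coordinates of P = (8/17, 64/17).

(7/17, 2/17, 8/17)

Signed area of the reference triangle: [UVW] = ½·(0·(8−6) + (-8)·(6−0) + 3·(0−8)) = ½·(0 − 48 − 24) = -36.
[PVW] = ½·((8/17)·(8−6) + (-8)·(6−(64/17)) + 3·(64/17−8)) = ½·(16/17 − 304/17 − 216/17) = -252/17, so the U-coordinate is (-252/17)/(-36) = 7/17.
[UPW] = ½·(0·(64/17−6) + (8/17)·(6−0) + 3·(0−(64/17))) = ½·(0 + 48/17 − 192/17) = -72/17, so the V-coordinate is 2/17.
[UVP] = ½·(0·(8−(64/17)) + (-8)·(64/17−0) + (8/17)·(0−8)) = ½·(0 − 512/17 − 64/17) = -288/17, so the W-coordinate is 8/17.
Check: 7/17 + 2/17 + 8/17 = 1.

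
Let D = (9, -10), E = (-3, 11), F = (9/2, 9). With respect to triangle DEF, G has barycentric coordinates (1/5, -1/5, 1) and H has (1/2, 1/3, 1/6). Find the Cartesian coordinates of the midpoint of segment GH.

Barycentric coordinates of the midpoint are the average: (7/20, 1/15, 7/12).
Converting: (7/20)·D + (1/15)·E + (7/12)·F = (223/40, 149/60).

(223/40, 149/60)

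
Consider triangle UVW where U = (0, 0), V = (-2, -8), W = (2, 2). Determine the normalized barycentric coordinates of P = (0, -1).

Signed area of the reference triangle: [UVW] = ½·(0·(-8−2) + (-2)·(2−0) + 2·(0−(-8))) = ½·(0 − 4 + 16) = 6.
[PVW] = ½·(0·(-8−2) + (-2)·(2−(-1)) + 2·(-1−(-8))) = ½·(0 − 6 + 14) = 4, so the U-coordinate is 4/6 = 2/3.
[UPW] = ½·(0·(-1−2) + 0·(2−0) + 2·(0−(-1))) = ½·(0 + 0 + 2) = 1, so the V-coordinate is 1/6.
[UVP] = ½·(0·(-8−(-1)) + (-2)·(-1−0) + 0·(0−(-8))) = ½·(0 + 2 + 0) = 1, so the W-coordinate is 1/6.

(2/3, 1/6, 1/6)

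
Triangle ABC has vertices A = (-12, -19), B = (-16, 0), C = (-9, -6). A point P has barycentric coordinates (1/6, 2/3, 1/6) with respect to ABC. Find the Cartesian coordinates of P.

(-85/6, -25/6)

P = (1/6)·A + (2/3)·B + (1/6)·C.
x-coordinate: (1/6)·(-12) + (2/3)·(-16) + (1/6)·(-9) = -85/6.
y-coordinate: (1/6)·(-19) + (2/3)·0 + (1/6)·(-6) = -25/6.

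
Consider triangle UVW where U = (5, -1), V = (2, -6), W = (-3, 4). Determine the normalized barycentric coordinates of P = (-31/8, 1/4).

(-1/2, 5/8, 7/8)

Signed area of the reference triangle: [UVW] = ½·(5·(-6−4) + 2·(4−(-1)) + (-3)·(-1−(-6))) = ½·(-50 + 10 − 15) = -55/2.
[PVW] = ½·((-31/8)·(-6−4) + 2·(4−(1/4)) + (-3)·(1/4−(-6))) = ½·(155/4 + 15/2 − 75/4) = 55/4, so the U-coordinate is (55/4)/(-55/2) = -1/2.
[UPW] = ½·(5·(1/4−4) + (-31/8)·(4−(-1)) + (-3)·(-1−(1/4))) = ½·(-75/4 − 155/8 + 15/4) = -275/16, so the V-coordinate is 5/8.
[UVP] = ½·(5·(-6−(1/4)) + 2·(1/4−(-1)) + (-31/8)·(-1−(-6))) = ½·(-125/4 + 5/2 − 155/8) = -385/16, so the W-coordinate is 7/8.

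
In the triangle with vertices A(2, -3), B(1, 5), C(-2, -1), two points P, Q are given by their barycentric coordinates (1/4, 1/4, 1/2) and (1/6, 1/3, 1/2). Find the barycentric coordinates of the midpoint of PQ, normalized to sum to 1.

(5/24, 7/24, 1/2)

Since both coordinate triples sum to 1, the midpoint's barycentrics are the componentwise average.
(1/4+1/6)/2 = 5/24; similarly 7/24 and 1/2.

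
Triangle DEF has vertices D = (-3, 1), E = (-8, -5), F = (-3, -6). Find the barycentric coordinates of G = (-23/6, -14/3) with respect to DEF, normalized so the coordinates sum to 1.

(1/6, 1/6, 2/3)

Signed area of the reference triangle: [DEF] = ½·((-3)·(-5−(-6)) + (-8)·(-6−1) + (-3)·(1−(-5))) = ½·(-3 + 56 − 18) = 35/2.
[GEF] = ½·((-23/6)·(-5−(-6)) + (-8)·(-6−(-14/3)) + (-3)·(-14/3−(-5))) = ½·(-23/6 + 32/3 − 1) = 35/12, so the D-coordinate is (35/12)/(35/2) = 1/6.
[DGF] = ½·((-3)·(-14/3−(-6)) + (-23/6)·(-6−1) + (-3)·(1−(-14/3))) = ½·(-4 + 161/6 − 17) = 35/12, so the E-coordinate is 1/6.
[DEG] = ½·((-3)·(-5−(-14/3)) + (-8)·(-14/3−1) + (-23/6)·(1−(-5))) = ½·(1 + 136/3 − 23) = 35/3, so the F-coordinate is 2/3.
Check: 1/6 + 1/6 + 2/3 = 1.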